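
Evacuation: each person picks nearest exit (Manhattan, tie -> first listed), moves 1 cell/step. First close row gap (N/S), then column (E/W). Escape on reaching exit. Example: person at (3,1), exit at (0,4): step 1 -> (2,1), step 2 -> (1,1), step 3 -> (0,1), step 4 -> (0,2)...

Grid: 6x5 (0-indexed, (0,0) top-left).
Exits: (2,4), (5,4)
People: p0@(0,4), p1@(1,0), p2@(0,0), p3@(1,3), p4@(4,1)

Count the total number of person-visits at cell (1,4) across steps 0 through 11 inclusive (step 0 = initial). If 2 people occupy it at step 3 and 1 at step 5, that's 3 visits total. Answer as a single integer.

Step 0: p0@(0,4) p1@(1,0) p2@(0,0) p3@(1,3) p4@(4,1) -> at (1,4): 0 [-], cum=0
Step 1: p0@(1,4) p1@(2,0) p2@(1,0) p3@(2,3) p4@(5,1) -> at (1,4): 1 [p0], cum=1
Step 2: p0@ESC p1@(2,1) p2@(2,0) p3@ESC p4@(5,2) -> at (1,4): 0 [-], cum=1
Step 3: p0@ESC p1@(2,2) p2@(2,1) p3@ESC p4@(5,3) -> at (1,4): 0 [-], cum=1
Step 4: p0@ESC p1@(2,3) p2@(2,2) p3@ESC p4@ESC -> at (1,4): 0 [-], cum=1
Step 5: p0@ESC p1@ESC p2@(2,3) p3@ESC p4@ESC -> at (1,4): 0 [-], cum=1
Step 6: p0@ESC p1@ESC p2@ESC p3@ESC p4@ESC -> at (1,4): 0 [-], cum=1
Total visits = 1

Answer: 1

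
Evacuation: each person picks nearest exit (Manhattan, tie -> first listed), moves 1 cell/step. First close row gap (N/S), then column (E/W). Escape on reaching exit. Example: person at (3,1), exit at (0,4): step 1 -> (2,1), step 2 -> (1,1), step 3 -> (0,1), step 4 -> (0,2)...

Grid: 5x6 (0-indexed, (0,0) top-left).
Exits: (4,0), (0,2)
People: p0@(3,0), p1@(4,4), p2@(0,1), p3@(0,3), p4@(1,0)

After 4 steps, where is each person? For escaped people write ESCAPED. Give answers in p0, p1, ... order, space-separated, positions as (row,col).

Step 1: p0:(3,0)->(4,0)->EXIT | p1:(4,4)->(4,3) | p2:(0,1)->(0,2)->EXIT | p3:(0,3)->(0,2)->EXIT | p4:(1,0)->(2,0)
Step 2: p0:escaped | p1:(4,3)->(4,2) | p2:escaped | p3:escaped | p4:(2,0)->(3,0)
Step 3: p0:escaped | p1:(4,2)->(4,1) | p2:escaped | p3:escaped | p4:(3,0)->(4,0)->EXIT
Step 4: p0:escaped | p1:(4,1)->(4,0)->EXIT | p2:escaped | p3:escaped | p4:escaped

ESCAPED ESCAPED ESCAPED ESCAPED ESCAPED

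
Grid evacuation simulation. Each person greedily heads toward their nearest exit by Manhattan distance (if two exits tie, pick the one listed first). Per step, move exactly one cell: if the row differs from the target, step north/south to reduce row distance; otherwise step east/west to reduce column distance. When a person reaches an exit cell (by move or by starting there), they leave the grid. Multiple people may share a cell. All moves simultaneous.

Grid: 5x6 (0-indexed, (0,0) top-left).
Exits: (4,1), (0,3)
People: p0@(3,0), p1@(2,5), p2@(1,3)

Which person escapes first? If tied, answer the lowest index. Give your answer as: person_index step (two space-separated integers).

Answer: 2 1

Derivation:
Step 1: p0:(3,0)->(4,0) | p1:(2,5)->(1,5) | p2:(1,3)->(0,3)->EXIT
Step 2: p0:(4,0)->(4,1)->EXIT | p1:(1,5)->(0,5) | p2:escaped
Step 3: p0:escaped | p1:(0,5)->(0,4) | p2:escaped
Step 4: p0:escaped | p1:(0,4)->(0,3)->EXIT | p2:escaped
Exit steps: [2, 4, 1]
First to escape: p2 at step 1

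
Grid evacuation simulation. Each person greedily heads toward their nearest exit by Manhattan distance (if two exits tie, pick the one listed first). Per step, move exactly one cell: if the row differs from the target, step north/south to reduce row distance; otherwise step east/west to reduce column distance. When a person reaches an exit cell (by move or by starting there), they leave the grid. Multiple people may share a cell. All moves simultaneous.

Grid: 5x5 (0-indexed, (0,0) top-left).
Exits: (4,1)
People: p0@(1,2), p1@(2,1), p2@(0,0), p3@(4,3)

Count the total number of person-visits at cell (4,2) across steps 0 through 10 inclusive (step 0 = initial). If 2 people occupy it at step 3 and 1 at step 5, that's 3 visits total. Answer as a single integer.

Answer: 2

Derivation:
Step 0: p0@(1,2) p1@(2,1) p2@(0,0) p3@(4,3) -> at (4,2): 0 [-], cum=0
Step 1: p0@(2,2) p1@(3,1) p2@(1,0) p3@(4,2) -> at (4,2): 1 [p3], cum=1
Step 2: p0@(3,2) p1@ESC p2@(2,0) p3@ESC -> at (4,2): 0 [-], cum=1
Step 3: p0@(4,2) p1@ESC p2@(3,0) p3@ESC -> at (4,2): 1 [p0], cum=2
Step 4: p0@ESC p1@ESC p2@(4,0) p3@ESC -> at (4,2): 0 [-], cum=2
Step 5: p0@ESC p1@ESC p2@ESC p3@ESC -> at (4,2): 0 [-], cum=2
Total visits = 2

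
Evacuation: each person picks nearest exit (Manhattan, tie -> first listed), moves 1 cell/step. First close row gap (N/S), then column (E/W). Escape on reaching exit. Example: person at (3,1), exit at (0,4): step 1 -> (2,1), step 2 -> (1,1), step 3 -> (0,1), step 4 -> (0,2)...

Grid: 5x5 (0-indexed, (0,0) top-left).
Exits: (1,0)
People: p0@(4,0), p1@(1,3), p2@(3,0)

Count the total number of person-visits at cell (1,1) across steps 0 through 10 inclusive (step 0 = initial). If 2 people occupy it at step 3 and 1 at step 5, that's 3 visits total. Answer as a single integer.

Step 0: p0@(4,0) p1@(1,3) p2@(3,0) -> at (1,1): 0 [-], cum=0
Step 1: p0@(3,0) p1@(1,2) p2@(2,0) -> at (1,1): 0 [-], cum=0
Step 2: p0@(2,0) p1@(1,1) p2@ESC -> at (1,1): 1 [p1], cum=1
Step 3: p0@ESC p1@ESC p2@ESC -> at (1,1): 0 [-], cum=1
Total visits = 1

Answer: 1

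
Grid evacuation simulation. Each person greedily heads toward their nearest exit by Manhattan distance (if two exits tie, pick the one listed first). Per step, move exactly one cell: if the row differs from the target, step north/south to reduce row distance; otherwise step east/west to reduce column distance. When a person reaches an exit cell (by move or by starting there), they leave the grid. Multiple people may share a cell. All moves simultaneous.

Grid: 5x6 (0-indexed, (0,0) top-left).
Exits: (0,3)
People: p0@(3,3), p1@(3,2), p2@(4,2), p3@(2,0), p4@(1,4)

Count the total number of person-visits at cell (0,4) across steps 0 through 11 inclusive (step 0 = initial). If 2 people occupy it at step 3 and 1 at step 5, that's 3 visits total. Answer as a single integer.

Answer: 1

Derivation:
Step 0: p0@(3,3) p1@(3,2) p2@(4,2) p3@(2,0) p4@(1,4) -> at (0,4): 0 [-], cum=0
Step 1: p0@(2,3) p1@(2,2) p2@(3,2) p3@(1,0) p4@(0,4) -> at (0,4): 1 [p4], cum=1
Step 2: p0@(1,3) p1@(1,2) p2@(2,2) p3@(0,0) p4@ESC -> at (0,4): 0 [-], cum=1
Step 3: p0@ESC p1@(0,2) p2@(1,2) p3@(0,1) p4@ESC -> at (0,4): 0 [-], cum=1
Step 4: p0@ESC p1@ESC p2@(0,2) p3@(0,2) p4@ESC -> at (0,4): 0 [-], cum=1
Step 5: p0@ESC p1@ESC p2@ESC p3@ESC p4@ESC -> at (0,4): 0 [-], cum=1
Total visits = 1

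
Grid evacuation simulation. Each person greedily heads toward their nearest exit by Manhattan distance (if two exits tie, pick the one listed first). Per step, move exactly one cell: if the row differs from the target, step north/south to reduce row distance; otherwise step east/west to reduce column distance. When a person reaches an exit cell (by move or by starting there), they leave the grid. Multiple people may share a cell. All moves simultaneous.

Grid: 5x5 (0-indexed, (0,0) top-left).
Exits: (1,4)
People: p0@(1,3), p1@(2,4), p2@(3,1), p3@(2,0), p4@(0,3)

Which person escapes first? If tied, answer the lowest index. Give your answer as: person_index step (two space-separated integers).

Step 1: p0:(1,3)->(1,4)->EXIT | p1:(2,4)->(1,4)->EXIT | p2:(3,1)->(2,1) | p3:(2,0)->(1,0) | p4:(0,3)->(1,3)
Step 2: p0:escaped | p1:escaped | p2:(2,1)->(1,1) | p3:(1,0)->(1,1) | p4:(1,3)->(1,4)->EXIT
Step 3: p0:escaped | p1:escaped | p2:(1,1)->(1,2) | p3:(1,1)->(1,2) | p4:escaped
Step 4: p0:escaped | p1:escaped | p2:(1,2)->(1,3) | p3:(1,2)->(1,3) | p4:escaped
Step 5: p0:escaped | p1:escaped | p2:(1,3)->(1,4)->EXIT | p3:(1,3)->(1,4)->EXIT | p4:escaped
Exit steps: [1, 1, 5, 5, 2]
First to escape: p0 at step 1

Answer: 0 1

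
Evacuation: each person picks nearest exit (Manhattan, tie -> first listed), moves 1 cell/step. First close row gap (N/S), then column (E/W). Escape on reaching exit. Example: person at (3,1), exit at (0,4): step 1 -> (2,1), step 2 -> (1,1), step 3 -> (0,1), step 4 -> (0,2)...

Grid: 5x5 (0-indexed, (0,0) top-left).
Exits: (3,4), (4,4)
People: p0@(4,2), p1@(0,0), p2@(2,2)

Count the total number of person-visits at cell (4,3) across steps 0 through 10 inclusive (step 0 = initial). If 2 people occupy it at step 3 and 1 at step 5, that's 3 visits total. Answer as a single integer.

Step 0: p0@(4,2) p1@(0,0) p2@(2,2) -> at (4,3): 0 [-], cum=0
Step 1: p0@(4,3) p1@(1,0) p2@(3,2) -> at (4,3): 1 [p0], cum=1
Step 2: p0@ESC p1@(2,0) p2@(3,3) -> at (4,3): 0 [-], cum=1
Step 3: p0@ESC p1@(3,0) p2@ESC -> at (4,3): 0 [-], cum=1
Step 4: p0@ESC p1@(3,1) p2@ESC -> at (4,3): 0 [-], cum=1
Step 5: p0@ESC p1@(3,2) p2@ESC -> at (4,3): 0 [-], cum=1
Step 6: p0@ESC p1@(3,3) p2@ESC -> at (4,3): 0 [-], cum=1
Step 7: p0@ESC p1@ESC p2@ESC -> at (4,3): 0 [-], cum=1
Total visits = 1

Answer: 1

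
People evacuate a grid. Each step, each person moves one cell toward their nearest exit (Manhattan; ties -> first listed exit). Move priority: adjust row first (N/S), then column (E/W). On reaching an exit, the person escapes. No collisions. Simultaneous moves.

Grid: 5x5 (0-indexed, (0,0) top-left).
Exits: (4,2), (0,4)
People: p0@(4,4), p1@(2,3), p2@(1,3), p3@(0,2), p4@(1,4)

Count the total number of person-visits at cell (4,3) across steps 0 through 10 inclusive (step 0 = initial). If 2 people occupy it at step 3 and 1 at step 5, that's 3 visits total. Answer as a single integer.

Step 0: p0@(4,4) p1@(2,3) p2@(1,3) p3@(0,2) p4@(1,4) -> at (4,3): 0 [-], cum=0
Step 1: p0@(4,3) p1@(3,3) p2@(0,3) p3@(0,3) p4@ESC -> at (4,3): 1 [p0], cum=1
Step 2: p0@ESC p1@(4,3) p2@ESC p3@ESC p4@ESC -> at (4,3): 1 [p1], cum=2
Step 3: p0@ESC p1@ESC p2@ESC p3@ESC p4@ESC -> at (4,3): 0 [-], cum=2
Total visits = 2

Answer: 2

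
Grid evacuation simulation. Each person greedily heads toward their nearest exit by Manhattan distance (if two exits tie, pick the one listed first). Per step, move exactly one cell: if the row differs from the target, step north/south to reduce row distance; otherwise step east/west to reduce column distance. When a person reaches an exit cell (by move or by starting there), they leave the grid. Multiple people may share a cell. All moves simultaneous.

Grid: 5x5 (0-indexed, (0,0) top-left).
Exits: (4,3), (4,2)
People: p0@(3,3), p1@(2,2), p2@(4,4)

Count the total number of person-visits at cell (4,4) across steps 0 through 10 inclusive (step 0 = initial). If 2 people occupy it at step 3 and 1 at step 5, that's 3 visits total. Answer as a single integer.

Step 0: p0@(3,3) p1@(2,2) p2@(4,4) -> at (4,4): 1 [p2], cum=1
Step 1: p0@ESC p1@(3,2) p2@ESC -> at (4,4): 0 [-], cum=1
Step 2: p0@ESC p1@ESC p2@ESC -> at (4,4): 0 [-], cum=1
Total visits = 1

Answer: 1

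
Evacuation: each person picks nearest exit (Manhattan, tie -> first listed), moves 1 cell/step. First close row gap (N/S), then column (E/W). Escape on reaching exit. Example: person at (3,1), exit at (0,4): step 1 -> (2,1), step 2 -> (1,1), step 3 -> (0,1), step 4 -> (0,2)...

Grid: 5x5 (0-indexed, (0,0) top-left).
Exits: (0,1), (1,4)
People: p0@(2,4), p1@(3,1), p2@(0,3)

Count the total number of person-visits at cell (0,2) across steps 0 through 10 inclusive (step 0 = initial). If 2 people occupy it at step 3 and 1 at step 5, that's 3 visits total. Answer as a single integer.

Answer: 1

Derivation:
Step 0: p0@(2,4) p1@(3,1) p2@(0,3) -> at (0,2): 0 [-], cum=0
Step 1: p0@ESC p1@(2,1) p2@(0,2) -> at (0,2): 1 [p2], cum=1
Step 2: p0@ESC p1@(1,1) p2@ESC -> at (0,2): 0 [-], cum=1
Step 3: p0@ESC p1@ESC p2@ESC -> at (0,2): 0 [-], cum=1
Total visits = 1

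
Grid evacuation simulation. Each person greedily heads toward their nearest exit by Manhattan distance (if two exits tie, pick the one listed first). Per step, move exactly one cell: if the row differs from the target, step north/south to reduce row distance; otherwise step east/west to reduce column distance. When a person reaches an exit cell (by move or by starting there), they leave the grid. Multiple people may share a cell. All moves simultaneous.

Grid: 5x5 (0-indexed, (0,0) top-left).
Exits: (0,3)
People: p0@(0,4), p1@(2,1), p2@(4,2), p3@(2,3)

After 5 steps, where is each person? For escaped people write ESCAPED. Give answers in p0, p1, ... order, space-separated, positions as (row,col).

Step 1: p0:(0,4)->(0,3)->EXIT | p1:(2,1)->(1,1) | p2:(4,2)->(3,2) | p3:(2,3)->(1,3)
Step 2: p0:escaped | p1:(1,1)->(0,1) | p2:(3,2)->(2,2) | p3:(1,3)->(0,3)->EXIT
Step 3: p0:escaped | p1:(0,1)->(0,2) | p2:(2,2)->(1,2) | p3:escaped
Step 4: p0:escaped | p1:(0,2)->(0,3)->EXIT | p2:(1,2)->(0,2) | p3:escaped
Step 5: p0:escaped | p1:escaped | p2:(0,2)->(0,3)->EXIT | p3:escaped

ESCAPED ESCAPED ESCAPED ESCAPED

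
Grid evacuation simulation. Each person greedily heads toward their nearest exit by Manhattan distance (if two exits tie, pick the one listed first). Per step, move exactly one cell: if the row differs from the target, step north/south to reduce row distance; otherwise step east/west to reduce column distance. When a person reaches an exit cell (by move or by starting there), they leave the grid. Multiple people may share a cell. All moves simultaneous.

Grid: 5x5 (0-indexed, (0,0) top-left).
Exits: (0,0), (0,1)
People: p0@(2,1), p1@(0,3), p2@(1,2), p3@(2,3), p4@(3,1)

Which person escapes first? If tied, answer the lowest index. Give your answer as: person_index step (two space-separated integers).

Answer: 0 2

Derivation:
Step 1: p0:(2,1)->(1,1) | p1:(0,3)->(0,2) | p2:(1,2)->(0,2) | p3:(2,3)->(1,3) | p4:(3,1)->(2,1)
Step 2: p0:(1,1)->(0,1)->EXIT | p1:(0,2)->(0,1)->EXIT | p2:(0,2)->(0,1)->EXIT | p3:(1,3)->(0,3) | p4:(2,1)->(1,1)
Step 3: p0:escaped | p1:escaped | p2:escaped | p3:(0,3)->(0,2) | p4:(1,1)->(0,1)->EXIT
Step 4: p0:escaped | p1:escaped | p2:escaped | p3:(0,2)->(0,1)->EXIT | p4:escaped
Exit steps: [2, 2, 2, 4, 3]
First to escape: p0 at step 2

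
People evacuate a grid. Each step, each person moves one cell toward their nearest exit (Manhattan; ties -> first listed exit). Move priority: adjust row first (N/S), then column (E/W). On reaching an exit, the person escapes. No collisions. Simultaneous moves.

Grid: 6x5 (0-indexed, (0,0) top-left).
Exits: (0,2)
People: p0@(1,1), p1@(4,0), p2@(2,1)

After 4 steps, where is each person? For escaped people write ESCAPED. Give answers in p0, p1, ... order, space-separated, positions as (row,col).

Step 1: p0:(1,1)->(0,1) | p1:(4,0)->(3,0) | p2:(2,1)->(1,1)
Step 2: p0:(0,1)->(0,2)->EXIT | p1:(3,0)->(2,0) | p2:(1,1)->(0,1)
Step 3: p0:escaped | p1:(2,0)->(1,0) | p2:(0,1)->(0,2)->EXIT
Step 4: p0:escaped | p1:(1,0)->(0,0) | p2:escaped

ESCAPED (0,0) ESCAPED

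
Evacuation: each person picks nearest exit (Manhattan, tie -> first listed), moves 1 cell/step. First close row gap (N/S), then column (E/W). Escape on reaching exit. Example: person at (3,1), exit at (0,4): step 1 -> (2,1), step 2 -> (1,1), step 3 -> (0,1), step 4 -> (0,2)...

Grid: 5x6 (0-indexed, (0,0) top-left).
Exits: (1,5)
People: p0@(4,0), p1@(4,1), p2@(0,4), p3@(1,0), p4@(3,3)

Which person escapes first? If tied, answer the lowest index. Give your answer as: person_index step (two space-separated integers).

Answer: 2 2

Derivation:
Step 1: p0:(4,0)->(3,0) | p1:(4,1)->(3,1) | p2:(0,4)->(1,4) | p3:(1,0)->(1,1) | p4:(3,3)->(2,3)
Step 2: p0:(3,0)->(2,0) | p1:(3,1)->(2,1) | p2:(1,4)->(1,5)->EXIT | p3:(1,1)->(1,2) | p4:(2,3)->(1,3)
Step 3: p0:(2,0)->(1,0) | p1:(2,1)->(1,1) | p2:escaped | p3:(1,2)->(1,3) | p4:(1,3)->(1,4)
Step 4: p0:(1,0)->(1,1) | p1:(1,1)->(1,2) | p2:escaped | p3:(1,3)->(1,4) | p4:(1,4)->(1,5)->EXIT
Step 5: p0:(1,1)->(1,2) | p1:(1,2)->(1,3) | p2:escaped | p3:(1,4)->(1,5)->EXIT | p4:escaped
Step 6: p0:(1,2)->(1,3) | p1:(1,3)->(1,4) | p2:escaped | p3:escaped | p4:escaped
Step 7: p0:(1,3)->(1,4) | p1:(1,4)->(1,5)->EXIT | p2:escaped | p3:escaped | p4:escaped
Step 8: p0:(1,4)->(1,5)->EXIT | p1:escaped | p2:escaped | p3:escaped | p4:escaped
Exit steps: [8, 7, 2, 5, 4]
First to escape: p2 at step 2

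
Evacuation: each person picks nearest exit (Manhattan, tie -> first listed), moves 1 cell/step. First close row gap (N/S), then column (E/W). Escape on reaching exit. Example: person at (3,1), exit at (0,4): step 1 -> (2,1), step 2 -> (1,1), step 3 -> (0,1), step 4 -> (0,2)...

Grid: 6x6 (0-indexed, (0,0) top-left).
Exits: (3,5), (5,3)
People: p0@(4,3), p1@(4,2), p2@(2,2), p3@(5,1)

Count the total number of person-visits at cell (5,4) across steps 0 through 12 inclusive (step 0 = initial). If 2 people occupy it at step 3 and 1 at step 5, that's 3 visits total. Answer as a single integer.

Answer: 0

Derivation:
Step 0: p0@(4,3) p1@(4,2) p2@(2,2) p3@(5,1) -> at (5,4): 0 [-], cum=0
Step 1: p0@ESC p1@(5,2) p2@(3,2) p3@(5,2) -> at (5,4): 0 [-], cum=0
Step 2: p0@ESC p1@ESC p2@(3,3) p3@ESC -> at (5,4): 0 [-], cum=0
Step 3: p0@ESC p1@ESC p2@(3,4) p3@ESC -> at (5,4): 0 [-], cum=0
Step 4: p0@ESC p1@ESC p2@ESC p3@ESC -> at (5,4): 0 [-], cum=0
Total visits = 0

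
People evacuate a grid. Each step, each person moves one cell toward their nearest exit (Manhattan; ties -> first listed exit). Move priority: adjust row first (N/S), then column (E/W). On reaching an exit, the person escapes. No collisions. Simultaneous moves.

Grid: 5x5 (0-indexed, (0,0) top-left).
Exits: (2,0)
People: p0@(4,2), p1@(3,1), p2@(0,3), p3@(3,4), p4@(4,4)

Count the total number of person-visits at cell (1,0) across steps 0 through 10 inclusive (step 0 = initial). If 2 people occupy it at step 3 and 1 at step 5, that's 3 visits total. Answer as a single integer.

Answer: 0

Derivation:
Step 0: p0@(4,2) p1@(3,1) p2@(0,3) p3@(3,4) p4@(4,4) -> at (1,0): 0 [-], cum=0
Step 1: p0@(3,2) p1@(2,1) p2@(1,3) p3@(2,4) p4@(3,4) -> at (1,0): 0 [-], cum=0
Step 2: p0@(2,2) p1@ESC p2@(2,3) p3@(2,3) p4@(2,4) -> at (1,0): 0 [-], cum=0
Step 3: p0@(2,1) p1@ESC p2@(2,2) p3@(2,2) p4@(2,3) -> at (1,0): 0 [-], cum=0
Step 4: p0@ESC p1@ESC p2@(2,1) p3@(2,1) p4@(2,2) -> at (1,0): 0 [-], cum=0
Step 5: p0@ESC p1@ESC p2@ESC p3@ESC p4@(2,1) -> at (1,0): 0 [-], cum=0
Step 6: p0@ESC p1@ESC p2@ESC p3@ESC p4@ESC -> at (1,0): 0 [-], cum=0
Total visits = 0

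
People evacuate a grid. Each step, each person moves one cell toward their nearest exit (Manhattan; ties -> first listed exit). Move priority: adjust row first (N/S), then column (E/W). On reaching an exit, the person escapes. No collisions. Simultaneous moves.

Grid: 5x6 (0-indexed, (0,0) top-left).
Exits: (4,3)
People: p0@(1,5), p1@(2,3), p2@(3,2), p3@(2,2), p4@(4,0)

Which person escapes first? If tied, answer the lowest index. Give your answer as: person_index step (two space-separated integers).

Step 1: p0:(1,5)->(2,5) | p1:(2,3)->(3,3) | p2:(3,2)->(4,2) | p3:(2,2)->(3,2) | p4:(4,0)->(4,1)
Step 2: p0:(2,5)->(3,5) | p1:(3,3)->(4,3)->EXIT | p2:(4,2)->(4,3)->EXIT | p3:(3,2)->(4,2) | p4:(4,1)->(4,2)
Step 3: p0:(3,5)->(4,5) | p1:escaped | p2:escaped | p3:(4,2)->(4,3)->EXIT | p4:(4,2)->(4,3)->EXIT
Step 4: p0:(4,5)->(4,4) | p1:escaped | p2:escaped | p3:escaped | p4:escaped
Step 5: p0:(4,4)->(4,3)->EXIT | p1:escaped | p2:escaped | p3:escaped | p4:escaped
Exit steps: [5, 2, 2, 3, 3]
First to escape: p1 at step 2

Answer: 1 2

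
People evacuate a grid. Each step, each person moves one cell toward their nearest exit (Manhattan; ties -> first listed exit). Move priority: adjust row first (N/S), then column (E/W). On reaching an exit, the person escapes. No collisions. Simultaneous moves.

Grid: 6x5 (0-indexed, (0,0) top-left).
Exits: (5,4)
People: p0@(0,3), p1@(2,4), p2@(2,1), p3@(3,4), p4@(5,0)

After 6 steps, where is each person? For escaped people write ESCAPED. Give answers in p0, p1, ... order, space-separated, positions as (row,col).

Step 1: p0:(0,3)->(1,3) | p1:(2,4)->(3,4) | p2:(2,1)->(3,1) | p3:(3,4)->(4,4) | p4:(5,0)->(5,1)
Step 2: p0:(1,3)->(2,3) | p1:(3,4)->(4,4) | p2:(3,1)->(4,1) | p3:(4,4)->(5,4)->EXIT | p4:(5,1)->(5,2)
Step 3: p0:(2,3)->(3,3) | p1:(4,4)->(5,4)->EXIT | p2:(4,1)->(5,1) | p3:escaped | p4:(5,2)->(5,3)
Step 4: p0:(3,3)->(4,3) | p1:escaped | p2:(5,1)->(5,2) | p3:escaped | p4:(5,3)->(5,4)->EXIT
Step 5: p0:(4,3)->(5,3) | p1:escaped | p2:(5,2)->(5,3) | p3:escaped | p4:escaped
Step 6: p0:(5,3)->(5,4)->EXIT | p1:escaped | p2:(5,3)->(5,4)->EXIT | p3:escaped | p4:escaped

ESCAPED ESCAPED ESCAPED ESCAPED ESCAPED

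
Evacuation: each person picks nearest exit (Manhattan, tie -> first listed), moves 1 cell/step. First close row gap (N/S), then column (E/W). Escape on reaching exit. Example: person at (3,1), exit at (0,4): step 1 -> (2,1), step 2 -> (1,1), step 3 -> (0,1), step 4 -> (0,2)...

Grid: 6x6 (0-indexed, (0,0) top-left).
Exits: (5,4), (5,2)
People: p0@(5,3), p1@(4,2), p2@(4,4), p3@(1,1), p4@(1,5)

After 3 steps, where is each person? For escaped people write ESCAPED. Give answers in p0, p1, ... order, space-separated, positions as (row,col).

Step 1: p0:(5,3)->(5,4)->EXIT | p1:(4,2)->(5,2)->EXIT | p2:(4,4)->(5,4)->EXIT | p3:(1,1)->(2,1) | p4:(1,5)->(2,5)
Step 2: p0:escaped | p1:escaped | p2:escaped | p3:(2,1)->(3,1) | p4:(2,5)->(3,5)
Step 3: p0:escaped | p1:escaped | p2:escaped | p3:(3,1)->(4,1) | p4:(3,5)->(4,5)

ESCAPED ESCAPED ESCAPED (4,1) (4,5)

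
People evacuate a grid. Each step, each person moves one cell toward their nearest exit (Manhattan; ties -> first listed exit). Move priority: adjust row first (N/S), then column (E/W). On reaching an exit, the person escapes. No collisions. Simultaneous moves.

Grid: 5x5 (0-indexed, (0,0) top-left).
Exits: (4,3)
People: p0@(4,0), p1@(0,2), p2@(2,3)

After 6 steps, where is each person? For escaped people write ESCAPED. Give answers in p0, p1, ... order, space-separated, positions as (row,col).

Step 1: p0:(4,0)->(4,1) | p1:(0,2)->(1,2) | p2:(2,3)->(3,3)
Step 2: p0:(4,1)->(4,2) | p1:(1,2)->(2,2) | p2:(3,3)->(4,3)->EXIT
Step 3: p0:(4,2)->(4,3)->EXIT | p1:(2,2)->(3,2) | p2:escaped
Step 4: p0:escaped | p1:(3,2)->(4,2) | p2:escaped
Step 5: p0:escaped | p1:(4,2)->(4,3)->EXIT | p2:escaped

ESCAPED ESCAPED ESCAPED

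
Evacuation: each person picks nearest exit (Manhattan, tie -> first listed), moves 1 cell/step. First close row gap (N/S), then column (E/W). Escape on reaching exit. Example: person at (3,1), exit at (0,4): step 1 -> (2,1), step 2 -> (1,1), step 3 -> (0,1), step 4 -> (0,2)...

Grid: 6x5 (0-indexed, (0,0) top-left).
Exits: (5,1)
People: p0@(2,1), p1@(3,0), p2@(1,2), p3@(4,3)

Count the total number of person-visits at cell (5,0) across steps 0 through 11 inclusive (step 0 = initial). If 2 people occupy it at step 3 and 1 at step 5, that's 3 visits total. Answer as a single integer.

Step 0: p0@(2,1) p1@(3,0) p2@(1,2) p3@(4,3) -> at (5,0): 0 [-], cum=0
Step 1: p0@(3,1) p1@(4,0) p2@(2,2) p3@(5,3) -> at (5,0): 0 [-], cum=0
Step 2: p0@(4,1) p1@(5,0) p2@(3,2) p3@(5,2) -> at (5,0): 1 [p1], cum=1
Step 3: p0@ESC p1@ESC p2@(4,2) p3@ESC -> at (5,0): 0 [-], cum=1
Step 4: p0@ESC p1@ESC p2@(5,2) p3@ESC -> at (5,0): 0 [-], cum=1
Step 5: p0@ESC p1@ESC p2@ESC p3@ESC -> at (5,0): 0 [-], cum=1
Total visits = 1

Answer: 1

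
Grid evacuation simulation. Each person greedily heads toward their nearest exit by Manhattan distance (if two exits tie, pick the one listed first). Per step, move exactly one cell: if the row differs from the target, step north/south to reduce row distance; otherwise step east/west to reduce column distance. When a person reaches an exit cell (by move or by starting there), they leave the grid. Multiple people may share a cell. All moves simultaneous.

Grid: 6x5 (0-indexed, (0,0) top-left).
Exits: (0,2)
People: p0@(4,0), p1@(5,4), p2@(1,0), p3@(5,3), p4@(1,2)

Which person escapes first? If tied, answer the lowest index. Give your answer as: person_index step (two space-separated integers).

Answer: 4 1

Derivation:
Step 1: p0:(4,0)->(3,0) | p1:(5,4)->(4,4) | p2:(1,0)->(0,0) | p3:(5,3)->(4,3) | p4:(1,2)->(0,2)->EXIT
Step 2: p0:(3,0)->(2,0) | p1:(4,4)->(3,4) | p2:(0,0)->(0,1) | p3:(4,3)->(3,3) | p4:escaped
Step 3: p0:(2,0)->(1,0) | p1:(3,4)->(2,4) | p2:(0,1)->(0,2)->EXIT | p3:(3,3)->(2,3) | p4:escaped
Step 4: p0:(1,0)->(0,0) | p1:(2,4)->(1,4) | p2:escaped | p3:(2,3)->(1,3) | p4:escaped
Step 5: p0:(0,0)->(0,1) | p1:(1,4)->(0,4) | p2:escaped | p3:(1,3)->(0,3) | p4:escaped
Step 6: p0:(0,1)->(0,2)->EXIT | p1:(0,4)->(0,3) | p2:escaped | p3:(0,3)->(0,2)->EXIT | p4:escaped
Step 7: p0:escaped | p1:(0,3)->(0,2)->EXIT | p2:escaped | p3:escaped | p4:escaped
Exit steps: [6, 7, 3, 6, 1]
First to escape: p4 at step 1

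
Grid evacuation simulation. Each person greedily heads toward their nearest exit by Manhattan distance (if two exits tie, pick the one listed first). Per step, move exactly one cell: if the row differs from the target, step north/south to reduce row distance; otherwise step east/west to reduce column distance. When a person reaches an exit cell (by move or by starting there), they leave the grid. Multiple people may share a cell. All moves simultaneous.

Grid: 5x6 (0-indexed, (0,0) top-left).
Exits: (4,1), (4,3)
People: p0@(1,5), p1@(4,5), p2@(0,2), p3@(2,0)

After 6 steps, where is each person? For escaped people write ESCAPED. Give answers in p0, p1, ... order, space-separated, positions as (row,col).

Step 1: p0:(1,5)->(2,5) | p1:(4,5)->(4,4) | p2:(0,2)->(1,2) | p3:(2,0)->(3,0)
Step 2: p0:(2,5)->(3,5) | p1:(4,4)->(4,3)->EXIT | p2:(1,2)->(2,2) | p3:(3,0)->(4,0)
Step 3: p0:(3,5)->(4,5) | p1:escaped | p2:(2,2)->(3,2) | p3:(4,0)->(4,1)->EXIT
Step 4: p0:(4,5)->(4,4) | p1:escaped | p2:(3,2)->(4,2) | p3:escaped
Step 5: p0:(4,4)->(4,3)->EXIT | p1:escaped | p2:(4,2)->(4,1)->EXIT | p3:escaped

ESCAPED ESCAPED ESCAPED ESCAPED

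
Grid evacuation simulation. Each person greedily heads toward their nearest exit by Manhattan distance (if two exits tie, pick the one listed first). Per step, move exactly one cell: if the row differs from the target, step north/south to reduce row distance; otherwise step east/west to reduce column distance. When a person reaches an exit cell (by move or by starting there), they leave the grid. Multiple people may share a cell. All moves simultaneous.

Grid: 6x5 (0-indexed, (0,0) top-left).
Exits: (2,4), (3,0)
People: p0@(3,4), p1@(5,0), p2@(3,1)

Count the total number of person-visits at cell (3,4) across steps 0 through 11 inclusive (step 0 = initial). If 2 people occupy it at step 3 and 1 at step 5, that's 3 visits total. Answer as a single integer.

Answer: 1

Derivation:
Step 0: p0@(3,4) p1@(5,0) p2@(3,1) -> at (3,4): 1 [p0], cum=1
Step 1: p0@ESC p1@(4,0) p2@ESC -> at (3,4): 0 [-], cum=1
Step 2: p0@ESC p1@ESC p2@ESC -> at (3,4): 0 [-], cum=1
Total visits = 1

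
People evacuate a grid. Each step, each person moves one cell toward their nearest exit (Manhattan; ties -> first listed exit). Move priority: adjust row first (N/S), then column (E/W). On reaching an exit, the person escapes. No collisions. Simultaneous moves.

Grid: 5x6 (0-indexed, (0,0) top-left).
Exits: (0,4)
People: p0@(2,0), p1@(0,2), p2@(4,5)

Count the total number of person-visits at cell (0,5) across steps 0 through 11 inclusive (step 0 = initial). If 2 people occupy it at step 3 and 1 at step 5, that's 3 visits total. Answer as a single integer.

Answer: 1

Derivation:
Step 0: p0@(2,0) p1@(0,2) p2@(4,5) -> at (0,5): 0 [-], cum=0
Step 1: p0@(1,0) p1@(0,3) p2@(3,5) -> at (0,5): 0 [-], cum=0
Step 2: p0@(0,0) p1@ESC p2@(2,5) -> at (0,5): 0 [-], cum=0
Step 3: p0@(0,1) p1@ESC p2@(1,5) -> at (0,5): 0 [-], cum=0
Step 4: p0@(0,2) p1@ESC p2@(0,5) -> at (0,5): 1 [p2], cum=1
Step 5: p0@(0,3) p1@ESC p2@ESC -> at (0,5): 0 [-], cum=1
Step 6: p0@ESC p1@ESC p2@ESC -> at (0,5): 0 [-], cum=1
Total visits = 1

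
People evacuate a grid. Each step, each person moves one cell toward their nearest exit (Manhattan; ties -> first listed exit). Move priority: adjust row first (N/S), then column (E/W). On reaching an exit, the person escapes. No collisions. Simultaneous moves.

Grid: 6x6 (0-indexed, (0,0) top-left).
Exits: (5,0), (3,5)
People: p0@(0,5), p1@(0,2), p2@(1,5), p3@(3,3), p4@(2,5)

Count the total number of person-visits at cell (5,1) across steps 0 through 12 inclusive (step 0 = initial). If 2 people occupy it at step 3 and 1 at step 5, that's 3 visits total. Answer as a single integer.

Step 0: p0@(0,5) p1@(0,2) p2@(1,5) p3@(3,3) p4@(2,5) -> at (5,1): 0 [-], cum=0
Step 1: p0@(1,5) p1@(1,2) p2@(2,5) p3@(3,4) p4@ESC -> at (5,1): 0 [-], cum=0
Step 2: p0@(2,5) p1@(2,2) p2@ESC p3@ESC p4@ESC -> at (5,1): 0 [-], cum=0
Step 3: p0@ESC p1@(3,2) p2@ESC p3@ESC p4@ESC -> at (5,1): 0 [-], cum=0
Step 4: p0@ESC p1@(3,3) p2@ESC p3@ESC p4@ESC -> at (5,1): 0 [-], cum=0
Step 5: p0@ESC p1@(3,4) p2@ESC p3@ESC p4@ESC -> at (5,1): 0 [-], cum=0
Step 6: p0@ESC p1@ESC p2@ESC p3@ESC p4@ESC -> at (5,1): 0 [-], cum=0
Total visits = 0

Answer: 0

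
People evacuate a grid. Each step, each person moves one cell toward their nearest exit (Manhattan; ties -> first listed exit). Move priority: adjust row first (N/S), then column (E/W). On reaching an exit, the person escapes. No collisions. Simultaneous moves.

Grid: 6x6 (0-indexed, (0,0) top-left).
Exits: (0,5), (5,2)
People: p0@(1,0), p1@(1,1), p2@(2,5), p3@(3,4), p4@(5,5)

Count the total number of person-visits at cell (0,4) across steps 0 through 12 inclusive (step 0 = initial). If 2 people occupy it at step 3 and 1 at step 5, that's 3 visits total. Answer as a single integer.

Step 0: p0@(1,0) p1@(1,1) p2@(2,5) p3@(3,4) p4@(5,5) -> at (0,4): 0 [-], cum=0
Step 1: p0@(0,0) p1@(0,1) p2@(1,5) p3@(2,4) p4@(5,4) -> at (0,4): 0 [-], cum=0
Step 2: p0@(0,1) p1@(0,2) p2@ESC p3@(1,4) p4@(5,3) -> at (0,4): 0 [-], cum=0
Step 3: p0@(0,2) p1@(0,3) p2@ESC p3@(0,4) p4@ESC -> at (0,4): 1 [p3], cum=1
Step 4: p0@(0,3) p1@(0,4) p2@ESC p3@ESC p4@ESC -> at (0,4): 1 [p1], cum=2
Step 5: p0@(0,4) p1@ESC p2@ESC p3@ESC p4@ESC -> at (0,4): 1 [p0], cum=3
Step 6: p0@ESC p1@ESC p2@ESC p3@ESC p4@ESC -> at (0,4): 0 [-], cum=3
Total visits = 3

Answer: 3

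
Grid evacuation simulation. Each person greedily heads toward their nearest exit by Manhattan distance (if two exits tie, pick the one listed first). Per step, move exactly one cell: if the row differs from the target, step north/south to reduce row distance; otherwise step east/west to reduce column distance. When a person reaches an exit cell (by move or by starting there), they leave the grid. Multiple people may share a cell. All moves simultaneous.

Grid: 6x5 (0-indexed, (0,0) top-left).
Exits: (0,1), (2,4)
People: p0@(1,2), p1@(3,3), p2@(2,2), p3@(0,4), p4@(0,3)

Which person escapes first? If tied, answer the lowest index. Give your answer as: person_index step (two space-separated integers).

Step 1: p0:(1,2)->(0,2) | p1:(3,3)->(2,3) | p2:(2,2)->(2,3) | p3:(0,4)->(1,4) | p4:(0,3)->(0,2)
Step 2: p0:(0,2)->(0,1)->EXIT | p1:(2,3)->(2,4)->EXIT | p2:(2,3)->(2,4)->EXIT | p3:(1,4)->(2,4)->EXIT | p4:(0,2)->(0,1)->EXIT
Exit steps: [2, 2, 2, 2, 2]
First to escape: p0 at step 2

Answer: 0 2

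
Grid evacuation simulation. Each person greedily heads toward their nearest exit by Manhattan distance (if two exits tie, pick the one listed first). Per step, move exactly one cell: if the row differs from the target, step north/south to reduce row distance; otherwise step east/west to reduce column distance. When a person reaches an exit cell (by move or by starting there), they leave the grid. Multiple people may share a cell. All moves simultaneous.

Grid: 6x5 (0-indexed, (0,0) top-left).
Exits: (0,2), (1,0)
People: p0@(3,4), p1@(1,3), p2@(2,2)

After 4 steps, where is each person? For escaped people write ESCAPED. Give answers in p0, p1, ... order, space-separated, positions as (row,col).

Step 1: p0:(3,4)->(2,4) | p1:(1,3)->(0,3) | p2:(2,2)->(1,2)
Step 2: p0:(2,4)->(1,4) | p1:(0,3)->(0,2)->EXIT | p2:(1,2)->(0,2)->EXIT
Step 3: p0:(1,4)->(0,4) | p1:escaped | p2:escaped
Step 4: p0:(0,4)->(0,3) | p1:escaped | p2:escaped

(0,3) ESCAPED ESCAPED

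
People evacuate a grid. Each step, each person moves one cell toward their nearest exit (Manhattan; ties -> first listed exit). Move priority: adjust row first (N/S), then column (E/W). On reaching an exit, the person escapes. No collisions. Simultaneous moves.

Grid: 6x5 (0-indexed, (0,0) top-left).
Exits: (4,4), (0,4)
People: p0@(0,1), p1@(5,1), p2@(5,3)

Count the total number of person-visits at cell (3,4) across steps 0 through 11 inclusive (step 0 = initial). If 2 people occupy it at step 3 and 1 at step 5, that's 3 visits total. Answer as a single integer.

Answer: 0

Derivation:
Step 0: p0@(0,1) p1@(5,1) p2@(5,3) -> at (3,4): 0 [-], cum=0
Step 1: p0@(0,2) p1@(4,1) p2@(4,3) -> at (3,4): 0 [-], cum=0
Step 2: p0@(0,3) p1@(4,2) p2@ESC -> at (3,4): 0 [-], cum=0
Step 3: p0@ESC p1@(4,3) p2@ESC -> at (3,4): 0 [-], cum=0
Step 4: p0@ESC p1@ESC p2@ESC -> at (3,4): 0 [-], cum=0
Total visits = 0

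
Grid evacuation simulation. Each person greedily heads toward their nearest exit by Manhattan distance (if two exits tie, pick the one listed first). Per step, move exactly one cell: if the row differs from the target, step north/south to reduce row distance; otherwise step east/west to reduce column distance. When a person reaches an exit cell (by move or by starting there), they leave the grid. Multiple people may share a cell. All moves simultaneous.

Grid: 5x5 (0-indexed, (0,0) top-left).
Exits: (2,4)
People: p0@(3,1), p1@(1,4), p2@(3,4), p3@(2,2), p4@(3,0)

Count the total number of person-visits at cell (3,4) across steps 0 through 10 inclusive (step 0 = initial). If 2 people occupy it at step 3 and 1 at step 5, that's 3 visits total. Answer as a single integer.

Answer: 1

Derivation:
Step 0: p0@(3,1) p1@(1,4) p2@(3,4) p3@(2,2) p4@(3,0) -> at (3,4): 1 [p2], cum=1
Step 1: p0@(2,1) p1@ESC p2@ESC p3@(2,3) p4@(2,0) -> at (3,4): 0 [-], cum=1
Step 2: p0@(2,2) p1@ESC p2@ESC p3@ESC p4@(2,1) -> at (3,4): 0 [-], cum=1
Step 3: p0@(2,3) p1@ESC p2@ESC p3@ESC p4@(2,2) -> at (3,4): 0 [-], cum=1
Step 4: p0@ESC p1@ESC p2@ESC p3@ESC p4@(2,3) -> at (3,4): 0 [-], cum=1
Step 5: p0@ESC p1@ESC p2@ESC p3@ESC p4@ESC -> at (3,4): 0 [-], cum=1
Total visits = 1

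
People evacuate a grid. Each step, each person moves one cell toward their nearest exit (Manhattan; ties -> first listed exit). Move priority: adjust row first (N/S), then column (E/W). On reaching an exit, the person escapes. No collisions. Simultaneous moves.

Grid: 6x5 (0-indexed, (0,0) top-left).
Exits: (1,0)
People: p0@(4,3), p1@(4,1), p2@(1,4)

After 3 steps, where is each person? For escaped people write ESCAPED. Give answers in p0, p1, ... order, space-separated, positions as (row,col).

Step 1: p0:(4,3)->(3,3) | p1:(4,1)->(3,1) | p2:(1,4)->(1,3)
Step 2: p0:(3,3)->(2,3) | p1:(3,1)->(2,1) | p2:(1,3)->(1,2)
Step 3: p0:(2,3)->(1,3) | p1:(2,1)->(1,1) | p2:(1,2)->(1,1)

(1,3) (1,1) (1,1)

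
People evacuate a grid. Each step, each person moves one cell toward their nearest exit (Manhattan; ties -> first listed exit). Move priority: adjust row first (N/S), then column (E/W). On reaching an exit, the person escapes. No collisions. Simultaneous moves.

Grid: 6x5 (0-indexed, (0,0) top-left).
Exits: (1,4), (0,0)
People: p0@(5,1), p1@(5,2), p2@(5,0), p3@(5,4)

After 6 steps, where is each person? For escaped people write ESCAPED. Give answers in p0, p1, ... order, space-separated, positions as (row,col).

Step 1: p0:(5,1)->(4,1) | p1:(5,2)->(4,2) | p2:(5,0)->(4,0) | p3:(5,4)->(4,4)
Step 2: p0:(4,1)->(3,1) | p1:(4,2)->(3,2) | p2:(4,0)->(3,0) | p3:(4,4)->(3,4)
Step 3: p0:(3,1)->(2,1) | p1:(3,2)->(2,2) | p2:(3,0)->(2,0) | p3:(3,4)->(2,4)
Step 4: p0:(2,1)->(1,1) | p1:(2,2)->(1,2) | p2:(2,0)->(1,0) | p3:(2,4)->(1,4)->EXIT
Step 5: p0:(1,1)->(0,1) | p1:(1,2)->(1,3) | p2:(1,0)->(0,0)->EXIT | p3:escaped
Step 6: p0:(0,1)->(0,0)->EXIT | p1:(1,3)->(1,4)->EXIT | p2:escaped | p3:escaped

ESCAPED ESCAPED ESCAPED ESCAPED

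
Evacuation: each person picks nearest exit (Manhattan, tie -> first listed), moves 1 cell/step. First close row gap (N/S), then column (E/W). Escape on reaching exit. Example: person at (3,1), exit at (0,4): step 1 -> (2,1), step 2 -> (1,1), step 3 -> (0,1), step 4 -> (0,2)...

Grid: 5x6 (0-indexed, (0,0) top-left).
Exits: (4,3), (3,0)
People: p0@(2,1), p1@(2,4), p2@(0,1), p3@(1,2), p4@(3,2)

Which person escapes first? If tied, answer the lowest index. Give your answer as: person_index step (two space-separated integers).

Step 1: p0:(2,1)->(3,1) | p1:(2,4)->(3,4) | p2:(0,1)->(1,1) | p3:(1,2)->(2,2) | p4:(3,2)->(4,2)
Step 2: p0:(3,1)->(3,0)->EXIT | p1:(3,4)->(4,4) | p2:(1,1)->(2,1) | p3:(2,2)->(3,2) | p4:(4,2)->(4,3)->EXIT
Step 3: p0:escaped | p1:(4,4)->(4,3)->EXIT | p2:(2,1)->(3,1) | p3:(3,2)->(4,2) | p4:escaped
Step 4: p0:escaped | p1:escaped | p2:(3,1)->(3,0)->EXIT | p3:(4,2)->(4,3)->EXIT | p4:escaped
Exit steps: [2, 3, 4, 4, 2]
First to escape: p0 at step 2

Answer: 0 2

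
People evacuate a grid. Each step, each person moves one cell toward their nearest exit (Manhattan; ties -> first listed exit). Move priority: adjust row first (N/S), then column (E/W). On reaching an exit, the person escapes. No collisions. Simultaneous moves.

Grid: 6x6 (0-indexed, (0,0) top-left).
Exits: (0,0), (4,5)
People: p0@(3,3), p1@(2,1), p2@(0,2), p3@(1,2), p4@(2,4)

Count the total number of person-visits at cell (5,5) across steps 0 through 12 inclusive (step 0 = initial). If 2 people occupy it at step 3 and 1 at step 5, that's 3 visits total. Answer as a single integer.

Step 0: p0@(3,3) p1@(2,1) p2@(0,2) p3@(1,2) p4@(2,4) -> at (5,5): 0 [-], cum=0
Step 1: p0@(4,3) p1@(1,1) p2@(0,1) p3@(0,2) p4@(3,4) -> at (5,5): 0 [-], cum=0
Step 2: p0@(4,4) p1@(0,1) p2@ESC p3@(0,1) p4@(4,4) -> at (5,5): 0 [-], cum=0
Step 3: p0@ESC p1@ESC p2@ESC p3@ESC p4@ESC -> at (5,5): 0 [-], cum=0
Total visits = 0

Answer: 0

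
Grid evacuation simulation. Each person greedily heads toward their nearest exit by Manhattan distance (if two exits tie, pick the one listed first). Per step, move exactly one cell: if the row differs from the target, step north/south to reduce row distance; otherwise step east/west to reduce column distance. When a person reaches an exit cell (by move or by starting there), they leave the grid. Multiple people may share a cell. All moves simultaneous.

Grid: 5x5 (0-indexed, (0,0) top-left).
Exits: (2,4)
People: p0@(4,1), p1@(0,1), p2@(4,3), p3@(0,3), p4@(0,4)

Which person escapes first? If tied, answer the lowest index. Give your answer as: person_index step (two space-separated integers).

Step 1: p0:(4,1)->(3,1) | p1:(0,1)->(1,1) | p2:(4,3)->(3,3) | p3:(0,3)->(1,3) | p4:(0,4)->(1,4)
Step 2: p0:(3,1)->(2,1) | p1:(1,1)->(2,1) | p2:(3,3)->(2,3) | p3:(1,3)->(2,3) | p4:(1,4)->(2,4)->EXIT
Step 3: p0:(2,1)->(2,2) | p1:(2,1)->(2,2) | p2:(2,3)->(2,4)->EXIT | p3:(2,3)->(2,4)->EXIT | p4:escaped
Step 4: p0:(2,2)->(2,3) | p1:(2,2)->(2,3) | p2:escaped | p3:escaped | p4:escaped
Step 5: p0:(2,3)->(2,4)->EXIT | p1:(2,3)->(2,4)->EXIT | p2:escaped | p3:escaped | p4:escaped
Exit steps: [5, 5, 3, 3, 2]
First to escape: p4 at step 2

Answer: 4 2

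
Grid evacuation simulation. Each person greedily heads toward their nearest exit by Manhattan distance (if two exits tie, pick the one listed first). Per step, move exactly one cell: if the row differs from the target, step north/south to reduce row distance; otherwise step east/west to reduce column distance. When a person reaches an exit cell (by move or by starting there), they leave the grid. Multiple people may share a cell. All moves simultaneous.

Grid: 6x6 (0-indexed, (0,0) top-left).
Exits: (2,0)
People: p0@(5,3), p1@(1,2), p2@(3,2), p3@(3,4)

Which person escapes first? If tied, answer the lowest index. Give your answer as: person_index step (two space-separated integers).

Step 1: p0:(5,3)->(4,3) | p1:(1,2)->(2,2) | p2:(3,2)->(2,2) | p3:(3,4)->(2,4)
Step 2: p0:(4,3)->(3,3) | p1:(2,2)->(2,1) | p2:(2,2)->(2,1) | p3:(2,4)->(2,3)
Step 3: p0:(3,3)->(2,3) | p1:(2,1)->(2,0)->EXIT | p2:(2,1)->(2,0)->EXIT | p3:(2,3)->(2,2)
Step 4: p0:(2,3)->(2,2) | p1:escaped | p2:escaped | p3:(2,2)->(2,1)
Step 5: p0:(2,2)->(2,1) | p1:escaped | p2:escaped | p3:(2,1)->(2,0)->EXIT
Step 6: p0:(2,1)->(2,0)->EXIT | p1:escaped | p2:escaped | p3:escaped
Exit steps: [6, 3, 3, 5]
First to escape: p1 at step 3

Answer: 1 3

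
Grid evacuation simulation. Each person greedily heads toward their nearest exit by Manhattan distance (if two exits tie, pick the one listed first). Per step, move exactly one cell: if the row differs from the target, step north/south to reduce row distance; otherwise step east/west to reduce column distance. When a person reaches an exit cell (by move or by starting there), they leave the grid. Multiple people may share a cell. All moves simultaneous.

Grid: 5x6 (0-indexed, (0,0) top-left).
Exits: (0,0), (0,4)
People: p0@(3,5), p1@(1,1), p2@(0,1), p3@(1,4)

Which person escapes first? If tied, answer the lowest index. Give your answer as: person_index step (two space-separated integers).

Step 1: p0:(3,5)->(2,5) | p1:(1,1)->(0,1) | p2:(0,1)->(0,0)->EXIT | p3:(1,4)->(0,4)->EXIT
Step 2: p0:(2,5)->(1,5) | p1:(0,1)->(0,0)->EXIT | p2:escaped | p3:escaped
Step 3: p0:(1,5)->(0,5) | p1:escaped | p2:escaped | p3:escaped
Step 4: p0:(0,5)->(0,4)->EXIT | p1:escaped | p2:escaped | p3:escaped
Exit steps: [4, 2, 1, 1]
First to escape: p2 at step 1

Answer: 2 1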